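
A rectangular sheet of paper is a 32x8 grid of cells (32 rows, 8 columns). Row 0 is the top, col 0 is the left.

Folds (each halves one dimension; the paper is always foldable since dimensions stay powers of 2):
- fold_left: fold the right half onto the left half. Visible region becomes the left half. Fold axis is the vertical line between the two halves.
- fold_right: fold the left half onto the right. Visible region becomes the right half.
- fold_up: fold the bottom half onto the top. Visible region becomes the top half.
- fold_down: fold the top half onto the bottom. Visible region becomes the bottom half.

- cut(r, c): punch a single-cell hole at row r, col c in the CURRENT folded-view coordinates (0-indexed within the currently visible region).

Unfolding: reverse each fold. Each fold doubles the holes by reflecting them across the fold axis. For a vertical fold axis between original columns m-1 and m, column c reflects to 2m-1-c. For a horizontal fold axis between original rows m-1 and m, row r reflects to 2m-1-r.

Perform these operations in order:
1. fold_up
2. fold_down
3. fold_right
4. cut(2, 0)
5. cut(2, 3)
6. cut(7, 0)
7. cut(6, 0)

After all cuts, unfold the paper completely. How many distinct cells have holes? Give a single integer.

Answer: 32

Derivation:
Op 1 fold_up: fold axis h@16; visible region now rows[0,16) x cols[0,8) = 16x8
Op 2 fold_down: fold axis h@8; visible region now rows[8,16) x cols[0,8) = 8x8
Op 3 fold_right: fold axis v@4; visible region now rows[8,16) x cols[4,8) = 8x4
Op 4 cut(2, 0): punch at orig (10,4); cuts so far [(10, 4)]; region rows[8,16) x cols[4,8) = 8x4
Op 5 cut(2, 3): punch at orig (10,7); cuts so far [(10, 4), (10, 7)]; region rows[8,16) x cols[4,8) = 8x4
Op 6 cut(7, 0): punch at orig (15,4); cuts so far [(10, 4), (10, 7), (15, 4)]; region rows[8,16) x cols[4,8) = 8x4
Op 7 cut(6, 0): punch at orig (14,4); cuts so far [(10, 4), (10, 7), (14, 4), (15, 4)]; region rows[8,16) x cols[4,8) = 8x4
Unfold 1 (reflect across v@4): 8 holes -> [(10, 0), (10, 3), (10, 4), (10, 7), (14, 3), (14, 4), (15, 3), (15, 4)]
Unfold 2 (reflect across h@8): 16 holes -> [(0, 3), (0, 4), (1, 3), (1, 4), (5, 0), (5, 3), (5, 4), (5, 7), (10, 0), (10, 3), (10, 4), (10, 7), (14, 3), (14, 4), (15, 3), (15, 4)]
Unfold 3 (reflect across h@16): 32 holes -> [(0, 3), (0, 4), (1, 3), (1, 4), (5, 0), (5, 3), (5, 4), (5, 7), (10, 0), (10, 3), (10, 4), (10, 7), (14, 3), (14, 4), (15, 3), (15, 4), (16, 3), (16, 4), (17, 3), (17, 4), (21, 0), (21, 3), (21, 4), (21, 7), (26, 0), (26, 3), (26, 4), (26, 7), (30, 3), (30, 4), (31, 3), (31, 4)]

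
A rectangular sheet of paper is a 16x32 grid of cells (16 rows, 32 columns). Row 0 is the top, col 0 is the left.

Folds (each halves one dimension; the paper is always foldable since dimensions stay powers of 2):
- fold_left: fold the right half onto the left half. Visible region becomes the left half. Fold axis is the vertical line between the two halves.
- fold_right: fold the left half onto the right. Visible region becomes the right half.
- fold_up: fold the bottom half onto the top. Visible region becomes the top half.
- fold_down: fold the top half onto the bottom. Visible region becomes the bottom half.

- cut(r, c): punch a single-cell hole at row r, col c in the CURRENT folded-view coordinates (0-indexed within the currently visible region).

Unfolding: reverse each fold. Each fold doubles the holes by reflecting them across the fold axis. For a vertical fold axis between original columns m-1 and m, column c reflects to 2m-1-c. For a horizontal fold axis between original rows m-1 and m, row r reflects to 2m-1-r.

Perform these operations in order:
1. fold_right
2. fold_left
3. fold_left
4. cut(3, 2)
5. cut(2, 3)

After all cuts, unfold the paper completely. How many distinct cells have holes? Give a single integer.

Op 1 fold_right: fold axis v@16; visible region now rows[0,16) x cols[16,32) = 16x16
Op 2 fold_left: fold axis v@24; visible region now rows[0,16) x cols[16,24) = 16x8
Op 3 fold_left: fold axis v@20; visible region now rows[0,16) x cols[16,20) = 16x4
Op 4 cut(3, 2): punch at orig (3,18); cuts so far [(3, 18)]; region rows[0,16) x cols[16,20) = 16x4
Op 5 cut(2, 3): punch at orig (2,19); cuts so far [(2, 19), (3, 18)]; region rows[0,16) x cols[16,20) = 16x4
Unfold 1 (reflect across v@20): 4 holes -> [(2, 19), (2, 20), (3, 18), (3, 21)]
Unfold 2 (reflect across v@24): 8 holes -> [(2, 19), (2, 20), (2, 27), (2, 28), (3, 18), (3, 21), (3, 26), (3, 29)]
Unfold 3 (reflect across v@16): 16 holes -> [(2, 3), (2, 4), (2, 11), (2, 12), (2, 19), (2, 20), (2, 27), (2, 28), (3, 2), (3, 5), (3, 10), (3, 13), (3, 18), (3, 21), (3, 26), (3, 29)]

Answer: 16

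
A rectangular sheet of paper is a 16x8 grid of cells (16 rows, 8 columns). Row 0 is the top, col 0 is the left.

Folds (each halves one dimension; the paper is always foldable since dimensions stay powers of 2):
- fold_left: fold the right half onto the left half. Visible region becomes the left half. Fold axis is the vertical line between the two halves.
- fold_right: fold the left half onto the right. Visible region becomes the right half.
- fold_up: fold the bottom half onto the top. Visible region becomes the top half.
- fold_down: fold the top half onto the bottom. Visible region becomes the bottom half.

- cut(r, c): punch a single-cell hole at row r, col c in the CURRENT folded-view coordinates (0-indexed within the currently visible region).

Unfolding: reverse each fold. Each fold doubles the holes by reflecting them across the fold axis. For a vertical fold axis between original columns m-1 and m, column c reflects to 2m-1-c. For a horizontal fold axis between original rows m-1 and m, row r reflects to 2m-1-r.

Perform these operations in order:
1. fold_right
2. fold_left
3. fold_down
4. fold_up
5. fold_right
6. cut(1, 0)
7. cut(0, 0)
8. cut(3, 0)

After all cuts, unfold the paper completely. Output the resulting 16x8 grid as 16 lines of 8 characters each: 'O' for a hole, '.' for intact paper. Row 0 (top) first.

Answer: OOOOOOOO
OOOOOOOO
........
OOOOOOOO
OOOOOOOO
........
OOOOOOOO
OOOOOOOO
OOOOOOOO
OOOOOOOO
........
OOOOOOOO
OOOOOOOO
........
OOOOOOOO
OOOOOOOO

Derivation:
Op 1 fold_right: fold axis v@4; visible region now rows[0,16) x cols[4,8) = 16x4
Op 2 fold_left: fold axis v@6; visible region now rows[0,16) x cols[4,6) = 16x2
Op 3 fold_down: fold axis h@8; visible region now rows[8,16) x cols[4,6) = 8x2
Op 4 fold_up: fold axis h@12; visible region now rows[8,12) x cols[4,6) = 4x2
Op 5 fold_right: fold axis v@5; visible region now rows[8,12) x cols[5,6) = 4x1
Op 6 cut(1, 0): punch at orig (9,5); cuts so far [(9, 5)]; region rows[8,12) x cols[5,6) = 4x1
Op 7 cut(0, 0): punch at orig (8,5); cuts so far [(8, 5), (9, 5)]; region rows[8,12) x cols[5,6) = 4x1
Op 8 cut(3, 0): punch at orig (11,5); cuts so far [(8, 5), (9, 5), (11, 5)]; region rows[8,12) x cols[5,6) = 4x1
Unfold 1 (reflect across v@5): 6 holes -> [(8, 4), (8, 5), (9, 4), (9, 5), (11, 4), (11, 5)]
Unfold 2 (reflect across h@12): 12 holes -> [(8, 4), (8, 5), (9, 4), (9, 5), (11, 4), (11, 5), (12, 4), (12, 5), (14, 4), (14, 5), (15, 4), (15, 5)]
Unfold 3 (reflect across h@8): 24 holes -> [(0, 4), (0, 5), (1, 4), (1, 5), (3, 4), (3, 5), (4, 4), (4, 5), (6, 4), (6, 5), (7, 4), (7, 5), (8, 4), (8, 5), (9, 4), (9, 5), (11, 4), (11, 5), (12, 4), (12, 5), (14, 4), (14, 5), (15, 4), (15, 5)]
Unfold 4 (reflect across v@6): 48 holes -> [(0, 4), (0, 5), (0, 6), (0, 7), (1, 4), (1, 5), (1, 6), (1, 7), (3, 4), (3, 5), (3, 6), (3, 7), (4, 4), (4, 5), (4, 6), (4, 7), (6, 4), (6, 5), (6, 6), (6, 7), (7, 4), (7, 5), (7, 6), (7, 7), (8, 4), (8, 5), (8, 6), (8, 7), (9, 4), (9, 5), (9, 6), (9, 7), (11, 4), (11, 5), (11, 6), (11, 7), (12, 4), (12, 5), (12, 6), (12, 7), (14, 4), (14, 5), (14, 6), (14, 7), (15, 4), (15, 5), (15, 6), (15, 7)]
Unfold 5 (reflect across v@4): 96 holes -> [(0, 0), (0, 1), (0, 2), (0, 3), (0, 4), (0, 5), (0, 6), (0, 7), (1, 0), (1, 1), (1, 2), (1, 3), (1, 4), (1, 5), (1, 6), (1, 7), (3, 0), (3, 1), (3, 2), (3, 3), (3, 4), (3, 5), (3, 6), (3, 7), (4, 0), (4, 1), (4, 2), (4, 3), (4, 4), (4, 5), (4, 6), (4, 7), (6, 0), (6, 1), (6, 2), (6, 3), (6, 4), (6, 5), (6, 6), (6, 7), (7, 0), (7, 1), (7, 2), (7, 3), (7, 4), (7, 5), (7, 6), (7, 7), (8, 0), (8, 1), (8, 2), (8, 3), (8, 4), (8, 5), (8, 6), (8, 7), (9, 0), (9, 1), (9, 2), (9, 3), (9, 4), (9, 5), (9, 6), (9, 7), (11, 0), (11, 1), (11, 2), (11, 3), (11, 4), (11, 5), (11, 6), (11, 7), (12, 0), (12, 1), (12, 2), (12, 3), (12, 4), (12, 5), (12, 6), (12, 7), (14, 0), (14, 1), (14, 2), (14, 3), (14, 4), (14, 5), (14, 6), (14, 7), (15, 0), (15, 1), (15, 2), (15, 3), (15, 4), (15, 5), (15, 6), (15, 7)]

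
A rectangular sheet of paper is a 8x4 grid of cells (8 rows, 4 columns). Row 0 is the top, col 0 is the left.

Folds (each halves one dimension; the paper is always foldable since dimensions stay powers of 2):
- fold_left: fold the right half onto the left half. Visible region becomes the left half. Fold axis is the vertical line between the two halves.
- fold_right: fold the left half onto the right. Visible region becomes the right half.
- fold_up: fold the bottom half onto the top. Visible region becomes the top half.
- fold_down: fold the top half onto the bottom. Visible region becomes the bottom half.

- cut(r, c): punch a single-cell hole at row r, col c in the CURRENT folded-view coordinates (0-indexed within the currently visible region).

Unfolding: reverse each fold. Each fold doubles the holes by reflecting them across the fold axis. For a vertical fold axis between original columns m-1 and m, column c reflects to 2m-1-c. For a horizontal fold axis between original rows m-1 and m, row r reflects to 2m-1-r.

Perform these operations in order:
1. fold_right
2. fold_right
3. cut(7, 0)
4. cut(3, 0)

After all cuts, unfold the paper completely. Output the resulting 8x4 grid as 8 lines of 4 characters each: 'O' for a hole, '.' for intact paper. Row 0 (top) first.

Op 1 fold_right: fold axis v@2; visible region now rows[0,8) x cols[2,4) = 8x2
Op 2 fold_right: fold axis v@3; visible region now rows[0,8) x cols[3,4) = 8x1
Op 3 cut(7, 0): punch at orig (7,3); cuts so far [(7, 3)]; region rows[0,8) x cols[3,4) = 8x1
Op 4 cut(3, 0): punch at orig (3,3); cuts so far [(3, 3), (7, 3)]; region rows[0,8) x cols[3,4) = 8x1
Unfold 1 (reflect across v@3): 4 holes -> [(3, 2), (3, 3), (7, 2), (7, 3)]
Unfold 2 (reflect across v@2): 8 holes -> [(3, 0), (3, 1), (3, 2), (3, 3), (7, 0), (7, 1), (7, 2), (7, 3)]

Answer: ....
....
....
OOOO
....
....
....
OOOO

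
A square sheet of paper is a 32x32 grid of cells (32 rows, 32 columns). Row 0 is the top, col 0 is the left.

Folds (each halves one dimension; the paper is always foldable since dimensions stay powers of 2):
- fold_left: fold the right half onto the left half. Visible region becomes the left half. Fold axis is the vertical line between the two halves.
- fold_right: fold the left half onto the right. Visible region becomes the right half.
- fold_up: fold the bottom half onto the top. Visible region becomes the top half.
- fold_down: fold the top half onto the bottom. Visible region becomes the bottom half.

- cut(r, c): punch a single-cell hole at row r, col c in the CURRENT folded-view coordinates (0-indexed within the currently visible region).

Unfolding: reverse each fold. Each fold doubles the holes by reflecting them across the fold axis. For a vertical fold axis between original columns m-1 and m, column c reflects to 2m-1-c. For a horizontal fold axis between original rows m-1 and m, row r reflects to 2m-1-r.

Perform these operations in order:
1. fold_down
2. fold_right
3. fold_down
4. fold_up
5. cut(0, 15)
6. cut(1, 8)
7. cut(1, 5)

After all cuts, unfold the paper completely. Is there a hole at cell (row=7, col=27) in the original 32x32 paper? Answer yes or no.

Op 1 fold_down: fold axis h@16; visible region now rows[16,32) x cols[0,32) = 16x32
Op 2 fold_right: fold axis v@16; visible region now rows[16,32) x cols[16,32) = 16x16
Op 3 fold_down: fold axis h@24; visible region now rows[24,32) x cols[16,32) = 8x16
Op 4 fold_up: fold axis h@28; visible region now rows[24,28) x cols[16,32) = 4x16
Op 5 cut(0, 15): punch at orig (24,31); cuts so far [(24, 31)]; region rows[24,28) x cols[16,32) = 4x16
Op 6 cut(1, 8): punch at orig (25,24); cuts so far [(24, 31), (25, 24)]; region rows[24,28) x cols[16,32) = 4x16
Op 7 cut(1, 5): punch at orig (25,21); cuts so far [(24, 31), (25, 21), (25, 24)]; region rows[24,28) x cols[16,32) = 4x16
Unfold 1 (reflect across h@28): 6 holes -> [(24, 31), (25, 21), (25, 24), (30, 21), (30, 24), (31, 31)]
Unfold 2 (reflect across h@24): 12 holes -> [(16, 31), (17, 21), (17, 24), (22, 21), (22, 24), (23, 31), (24, 31), (25, 21), (25, 24), (30, 21), (30, 24), (31, 31)]
Unfold 3 (reflect across v@16): 24 holes -> [(16, 0), (16, 31), (17, 7), (17, 10), (17, 21), (17, 24), (22, 7), (22, 10), (22, 21), (22, 24), (23, 0), (23, 31), (24, 0), (24, 31), (25, 7), (25, 10), (25, 21), (25, 24), (30, 7), (30, 10), (30, 21), (30, 24), (31, 0), (31, 31)]
Unfold 4 (reflect across h@16): 48 holes -> [(0, 0), (0, 31), (1, 7), (1, 10), (1, 21), (1, 24), (6, 7), (6, 10), (6, 21), (6, 24), (7, 0), (7, 31), (8, 0), (8, 31), (9, 7), (9, 10), (9, 21), (9, 24), (14, 7), (14, 10), (14, 21), (14, 24), (15, 0), (15, 31), (16, 0), (16, 31), (17, 7), (17, 10), (17, 21), (17, 24), (22, 7), (22, 10), (22, 21), (22, 24), (23, 0), (23, 31), (24, 0), (24, 31), (25, 7), (25, 10), (25, 21), (25, 24), (30, 7), (30, 10), (30, 21), (30, 24), (31, 0), (31, 31)]
Holes: [(0, 0), (0, 31), (1, 7), (1, 10), (1, 21), (1, 24), (6, 7), (6, 10), (6, 21), (6, 24), (7, 0), (7, 31), (8, 0), (8, 31), (9, 7), (9, 10), (9, 21), (9, 24), (14, 7), (14, 10), (14, 21), (14, 24), (15, 0), (15, 31), (16, 0), (16, 31), (17, 7), (17, 10), (17, 21), (17, 24), (22, 7), (22, 10), (22, 21), (22, 24), (23, 0), (23, 31), (24, 0), (24, 31), (25, 7), (25, 10), (25, 21), (25, 24), (30, 7), (30, 10), (30, 21), (30, 24), (31, 0), (31, 31)]

Answer: no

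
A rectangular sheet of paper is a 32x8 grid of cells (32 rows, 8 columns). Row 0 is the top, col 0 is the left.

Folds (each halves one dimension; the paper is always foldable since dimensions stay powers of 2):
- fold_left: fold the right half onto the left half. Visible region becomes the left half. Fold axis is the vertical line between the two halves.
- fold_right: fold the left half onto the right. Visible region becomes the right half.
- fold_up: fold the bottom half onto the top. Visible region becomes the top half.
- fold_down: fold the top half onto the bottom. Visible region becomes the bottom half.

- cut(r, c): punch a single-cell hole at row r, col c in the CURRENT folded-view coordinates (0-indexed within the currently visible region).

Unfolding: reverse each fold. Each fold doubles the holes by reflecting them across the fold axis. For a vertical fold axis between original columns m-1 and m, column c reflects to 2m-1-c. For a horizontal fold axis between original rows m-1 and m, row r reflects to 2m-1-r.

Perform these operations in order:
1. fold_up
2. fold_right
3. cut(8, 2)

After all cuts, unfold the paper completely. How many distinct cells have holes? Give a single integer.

Answer: 4

Derivation:
Op 1 fold_up: fold axis h@16; visible region now rows[0,16) x cols[0,8) = 16x8
Op 2 fold_right: fold axis v@4; visible region now rows[0,16) x cols[4,8) = 16x4
Op 3 cut(8, 2): punch at orig (8,6); cuts so far [(8, 6)]; region rows[0,16) x cols[4,8) = 16x4
Unfold 1 (reflect across v@4): 2 holes -> [(8, 1), (8, 6)]
Unfold 2 (reflect across h@16): 4 holes -> [(8, 1), (8, 6), (23, 1), (23, 6)]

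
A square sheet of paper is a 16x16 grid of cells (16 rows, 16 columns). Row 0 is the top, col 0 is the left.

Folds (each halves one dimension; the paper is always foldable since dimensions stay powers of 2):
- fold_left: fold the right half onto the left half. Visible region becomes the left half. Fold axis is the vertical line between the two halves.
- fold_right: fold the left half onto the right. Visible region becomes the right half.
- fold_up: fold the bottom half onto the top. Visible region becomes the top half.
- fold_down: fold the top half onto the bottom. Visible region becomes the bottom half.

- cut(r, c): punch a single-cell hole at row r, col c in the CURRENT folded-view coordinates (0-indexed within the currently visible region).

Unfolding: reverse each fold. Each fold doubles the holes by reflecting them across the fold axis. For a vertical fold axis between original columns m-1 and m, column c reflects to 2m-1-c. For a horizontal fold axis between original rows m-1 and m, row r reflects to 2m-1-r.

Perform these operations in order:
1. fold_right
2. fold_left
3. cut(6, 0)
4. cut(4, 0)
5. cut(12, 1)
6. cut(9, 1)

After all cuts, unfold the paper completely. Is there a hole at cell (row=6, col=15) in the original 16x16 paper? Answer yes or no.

Op 1 fold_right: fold axis v@8; visible region now rows[0,16) x cols[8,16) = 16x8
Op 2 fold_left: fold axis v@12; visible region now rows[0,16) x cols[8,12) = 16x4
Op 3 cut(6, 0): punch at orig (6,8); cuts so far [(6, 8)]; region rows[0,16) x cols[8,12) = 16x4
Op 4 cut(4, 0): punch at orig (4,8); cuts so far [(4, 8), (6, 8)]; region rows[0,16) x cols[8,12) = 16x4
Op 5 cut(12, 1): punch at orig (12,9); cuts so far [(4, 8), (6, 8), (12, 9)]; region rows[0,16) x cols[8,12) = 16x4
Op 6 cut(9, 1): punch at orig (9,9); cuts so far [(4, 8), (6, 8), (9, 9), (12, 9)]; region rows[0,16) x cols[8,12) = 16x4
Unfold 1 (reflect across v@12): 8 holes -> [(4, 8), (4, 15), (6, 8), (6, 15), (9, 9), (9, 14), (12, 9), (12, 14)]
Unfold 2 (reflect across v@8): 16 holes -> [(4, 0), (4, 7), (4, 8), (4, 15), (6, 0), (6, 7), (6, 8), (6, 15), (9, 1), (9, 6), (9, 9), (9, 14), (12, 1), (12, 6), (12, 9), (12, 14)]
Holes: [(4, 0), (4, 7), (4, 8), (4, 15), (6, 0), (6, 7), (6, 8), (6, 15), (9, 1), (9, 6), (9, 9), (9, 14), (12, 1), (12, 6), (12, 9), (12, 14)]

Answer: yes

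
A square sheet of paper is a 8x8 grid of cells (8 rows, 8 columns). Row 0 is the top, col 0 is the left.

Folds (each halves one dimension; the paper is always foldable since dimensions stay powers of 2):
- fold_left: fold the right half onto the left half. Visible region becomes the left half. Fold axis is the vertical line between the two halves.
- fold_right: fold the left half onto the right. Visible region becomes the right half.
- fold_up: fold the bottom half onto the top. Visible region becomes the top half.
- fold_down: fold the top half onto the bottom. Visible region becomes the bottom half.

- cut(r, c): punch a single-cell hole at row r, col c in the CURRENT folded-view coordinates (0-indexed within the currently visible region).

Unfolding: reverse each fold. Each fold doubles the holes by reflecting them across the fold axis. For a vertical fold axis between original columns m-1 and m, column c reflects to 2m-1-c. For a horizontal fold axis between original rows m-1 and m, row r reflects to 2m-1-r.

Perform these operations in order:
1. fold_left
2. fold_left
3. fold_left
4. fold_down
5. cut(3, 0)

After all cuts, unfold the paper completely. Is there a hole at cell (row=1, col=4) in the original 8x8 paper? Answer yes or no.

Answer: no

Derivation:
Op 1 fold_left: fold axis v@4; visible region now rows[0,8) x cols[0,4) = 8x4
Op 2 fold_left: fold axis v@2; visible region now rows[0,8) x cols[0,2) = 8x2
Op 3 fold_left: fold axis v@1; visible region now rows[0,8) x cols[0,1) = 8x1
Op 4 fold_down: fold axis h@4; visible region now rows[4,8) x cols[0,1) = 4x1
Op 5 cut(3, 0): punch at orig (7,0); cuts so far [(7, 0)]; region rows[4,8) x cols[0,1) = 4x1
Unfold 1 (reflect across h@4): 2 holes -> [(0, 0), (7, 0)]
Unfold 2 (reflect across v@1): 4 holes -> [(0, 0), (0, 1), (7, 0), (7, 1)]
Unfold 3 (reflect across v@2): 8 holes -> [(0, 0), (0, 1), (0, 2), (0, 3), (7, 0), (7, 1), (7, 2), (7, 3)]
Unfold 4 (reflect across v@4): 16 holes -> [(0, 0), (0, 1), (0, 2), (0, 3), (0, 4), (0, 5), (0, 6), (0, 7), (7, 0), (7, 1), (7, 2), (7, 3), (7, 4), (7, 5), (7, 6), (7, 7)]
Holes: [(0, 0), (0, 1), (0, 2), (0, 3), (0, 4), (0, 5), (0, 6), (0, 7), (7, 0), (7, 1), (7, 2), (7, 3), (7, 4), (7, 5), (7, 6), (7, 7)]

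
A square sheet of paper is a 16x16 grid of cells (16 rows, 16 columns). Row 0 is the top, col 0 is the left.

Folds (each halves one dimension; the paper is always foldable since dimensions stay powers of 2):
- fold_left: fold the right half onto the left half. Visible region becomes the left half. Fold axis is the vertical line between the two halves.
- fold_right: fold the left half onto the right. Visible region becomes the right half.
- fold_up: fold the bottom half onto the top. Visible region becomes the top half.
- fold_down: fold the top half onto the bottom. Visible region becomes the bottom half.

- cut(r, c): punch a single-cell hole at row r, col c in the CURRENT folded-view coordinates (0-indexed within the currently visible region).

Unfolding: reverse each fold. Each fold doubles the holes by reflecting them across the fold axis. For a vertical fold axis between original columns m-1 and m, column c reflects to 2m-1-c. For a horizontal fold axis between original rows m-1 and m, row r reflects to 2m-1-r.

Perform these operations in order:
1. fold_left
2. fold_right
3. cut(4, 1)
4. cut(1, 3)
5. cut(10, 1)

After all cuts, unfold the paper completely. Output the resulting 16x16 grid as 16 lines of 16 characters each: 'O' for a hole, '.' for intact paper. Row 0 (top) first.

Answer: ................
O......OO......O
................
................
..O..O....O..O..
................
................
................
................
................
..O..O....O..O..
................
................
................
................
................

Derivation:
Op 1 fold_left: fold axis v@8; visible region now rows[0,16) x cols[0,8) = 16x8
Op 2 fold_right: fold axis v@4; visible region now rows[0,16) x cols[4,8) = 16x4
Op 3 cut(4, 1): punch at orig (4,5); cuts so far [(4, 5)]; region rows[0,16) x cols[4,8) = 16x4
Op 4 cut(1, 3): punch at orig (1,7); cuts so far [(1, 7), (4, 5)]; region rows[0,16) x cols[4,8) = 16x4
Op 5 cut(10, 1): punch at orig (10,5); cuts so far [(1, 7), (4, 5), (10, 5)]; region rows[0,16) x cols[4,8) = 16x4
Unfold 1 (reflect across v@4): 6 holes -> [(1, 0), (1, 7), (4, 2), (4, 5), (10, 2), (10, 5)]
Unfold 2 (reflect across v@8): 12 holes -> [(1, 0), (1, 7), (1, 8), (1, 15), (4, 2), (4, 5), (4, 10), (4, 13), (10, 2), (10, 5), (10, 10), (10, 13)]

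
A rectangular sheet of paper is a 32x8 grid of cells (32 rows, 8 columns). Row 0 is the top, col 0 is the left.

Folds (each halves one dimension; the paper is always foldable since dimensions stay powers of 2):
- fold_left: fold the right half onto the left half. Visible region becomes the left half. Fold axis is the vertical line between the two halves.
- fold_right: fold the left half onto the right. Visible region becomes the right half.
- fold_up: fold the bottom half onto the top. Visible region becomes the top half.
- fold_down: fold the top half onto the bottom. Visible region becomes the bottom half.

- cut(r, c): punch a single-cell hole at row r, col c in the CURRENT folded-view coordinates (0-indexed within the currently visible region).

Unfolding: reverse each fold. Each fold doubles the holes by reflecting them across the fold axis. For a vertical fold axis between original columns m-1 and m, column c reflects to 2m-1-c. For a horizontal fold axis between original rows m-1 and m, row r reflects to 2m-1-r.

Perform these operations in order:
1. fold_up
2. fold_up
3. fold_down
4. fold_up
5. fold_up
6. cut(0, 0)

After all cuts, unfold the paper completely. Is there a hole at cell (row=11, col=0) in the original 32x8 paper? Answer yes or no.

Op 1 fold_up: fold axis h@16; visible region now rows[0,16) x cols[0,8) = 16x8
Op 2 fold_up: fold axis h@8; visible region now rows[0,8) x cols[0,8) = 8x8
Op 3 fold_down: fold axis h@4; visible region now rows[4,8) x cols[0,8) = 4x8
Op 4 fold_up: fold axis h@6; visible region now rows[4,6) x cols[0,8) = 2x8
Op 5 fold_up: fold axis h@5; visible region now rows[4,5) x cols[0,8) = 1x8
Op 6 cut(0, 0): punch at orig (4,0); cuts so far [(4, 0)]; region rows[4,5) x cols[0,8) = 1x8
Unfold 1 (reflect across h@5): 2 holes -> [(4, 0), (5, 0)]
Unfold 2 (reflect across h@6): 4 holes -> [(4, 0), (5, 0), (6, 0), (7, 0)]
Unfold 3 (reflect across h@4): 8 holes -> [(0, 0), (1, 0), (2, 0), (3, 0), (4, 0), (5, 0), (6, 0), (7, 0)]
Unfold 4 (reflect across h@8): 16 holes -> [(0, 0), (1, 0), (2, 0), (3, 0), (4, 0), (5, 0), (6, 0), (7, 0), (8, 0), (9, 0), (10, 0), (11, 0), (12, 0), (13, 0), (14, 0), (15, 0)]
Unfold 5 (reflect across h@16): 32 holes -> [(0, 0), (1, 0), (2, 0), (3, 0), (4, 0), (5, 0), (6, 0), (7, 0), (8, 0), (9, 0), (10, 0), (11, 0), (12, 0), (13, 0), (14, 0), (15, 0), (16, 0), (17, 0), (18, 0), (19, 0), (20, 0), (21, 0), (22, 0), (23, 0), (24, 0), (25, 0), (26, 0), (27, 0), (28, 0), (29, 0), (30, 0), (31, 0)]
Holes: [(0, 0), (1, 0), (2, 0), (3, 0), (4, 0), (5, 0), (6, 0), (7, 0), (8, 0), (9, 0), (10, 0), (11, 0), (12, 0), (13, 0), (14, 0), (15, 0), (16, 0), (17, 0), (18, 0), (19, 0), (20, 0), (21, 0), (22, 0), (23, 0), (24, 0), (25, 0), (26, 0), (27, 0), (28, 0), (29, 0), (30, 0), (31, 0)]

Answer: yes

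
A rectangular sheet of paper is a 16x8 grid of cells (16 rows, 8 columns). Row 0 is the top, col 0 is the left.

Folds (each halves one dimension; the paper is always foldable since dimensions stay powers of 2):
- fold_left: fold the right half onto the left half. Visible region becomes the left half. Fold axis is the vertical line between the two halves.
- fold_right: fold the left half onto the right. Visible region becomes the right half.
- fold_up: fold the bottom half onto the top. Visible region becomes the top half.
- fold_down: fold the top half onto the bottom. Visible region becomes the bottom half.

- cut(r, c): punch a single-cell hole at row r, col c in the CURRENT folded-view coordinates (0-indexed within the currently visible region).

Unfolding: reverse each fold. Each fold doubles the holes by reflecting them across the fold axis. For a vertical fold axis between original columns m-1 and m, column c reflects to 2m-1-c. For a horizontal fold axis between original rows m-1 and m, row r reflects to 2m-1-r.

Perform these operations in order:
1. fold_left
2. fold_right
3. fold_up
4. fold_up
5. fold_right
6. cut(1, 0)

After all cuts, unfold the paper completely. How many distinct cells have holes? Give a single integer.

Answer: 32

Derivation:
Op 1 fold_left: fold axis v@4; visible region now rows[0,16) x cols[0,4) = 16x4
Op 2 fold_right: fold axis v@2; visible region now rows[0,16) x cols[2,4) = 16x2
Op 3 fold_up: fold axis h@8; visible region now rows[0,8) x cols[2,4) = 8x2
Op 4 fold_up: fold axis h@4; visible region now rows[0,4) x cols[2,4) = 4x2
Op 5 fold_right: fold axis v@3; visible region now rows[0,4) x cols[3,4) = 4x1
Op 6 cut(1, 0): punch at orig (1,3); cuts so far [(1, 3)]; region rows[0,4) x cols[3,4) = 4x1
Unfold 1 (reflect across v@3): 2 holes -> [(1, 2), (1, 3)]
Unfold 2 (reflect across h@4): 4 holes -> [(1, 2), (1, 3), (6, 2), (6, 3)]
Unfold 3 (reflect across h@8): 8 holes -> [(1, 2), (1, 3), (6, 2), (6, 3), (9, 2), (9, 3), (14, 2), (14, 3)]
Unfold 4 (reflect across v@2): 16 holes -> [(1, 0), (1, 1), (1, 2), (1, 3), (6, 0), (6, 1), (6, 2), (6, 3), (9, 0), (9, 1), (9, 2), (9, 3), (14, 0), (14, 1), (14, 2), (14, 3)]
Unfold 5 (reflect across v@4): 32 holes -> [(1, 0), (1, 1), (1, 2), (1, 3), (1, 4), (1, 5), (1, 6), (1, 7), (6, 0), (6, 1), (6, 2), (6, 3), (6, 4), (6, 5), (6, 6), (6, 7), (9, 0), (9, 1), (9, 2), (9, 3), (9, 4), (9, 5), (9, 6), (9, 7), (14, 0), (14, 1), (14, 2), (14, 3), (14, 4), (14, 5), (14, 6), (14, 7)]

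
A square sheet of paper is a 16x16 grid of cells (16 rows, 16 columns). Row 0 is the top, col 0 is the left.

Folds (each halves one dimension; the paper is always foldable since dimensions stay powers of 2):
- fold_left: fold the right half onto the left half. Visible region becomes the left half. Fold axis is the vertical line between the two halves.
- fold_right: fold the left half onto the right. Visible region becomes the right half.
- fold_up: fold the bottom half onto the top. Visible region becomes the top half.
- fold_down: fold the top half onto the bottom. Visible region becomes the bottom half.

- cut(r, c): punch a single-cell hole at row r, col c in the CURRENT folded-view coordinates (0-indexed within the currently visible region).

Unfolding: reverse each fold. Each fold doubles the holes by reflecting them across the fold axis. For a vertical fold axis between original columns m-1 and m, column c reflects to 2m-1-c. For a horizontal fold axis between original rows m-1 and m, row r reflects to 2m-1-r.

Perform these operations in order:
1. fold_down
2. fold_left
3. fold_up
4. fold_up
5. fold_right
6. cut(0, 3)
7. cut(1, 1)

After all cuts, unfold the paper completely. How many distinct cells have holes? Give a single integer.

Answer: 64

Derivation:
Op 1 fold_down: fold axis h@8; visible region now rows[8,16) x cols[0,16) = 8x16
Op 2 fold_left: fold axis v@8; visible region now rows[8,16) x cols[0,8) = 8x8
Op 3 fold_up: fold axis h@12; visible region now rows[8,12) x cols[0,8) = 4x8
Op 4 fold_up: fold axis h@10; visible region now rows[8,10) x cols[0,8) = 2x8
Op 5 fold_right: fold axis v@4; visible region now rows[8,10) x cols[4,8) = 2x4
Op 6 cut(0, 3): punch at orig (8,7); cuts so far [(8, 7)]; region rows[8,10) x cols[4,8) = 2x4
Op 7 cut(1, 1): punch at orig (9,5); cuts so far [(8, 7), (9, 5)]; region rows[8,10) x cols[4,8) = 2x4
Unfold 1 (reflect across v@4): 4 holes -> [(8, 0), (8, 7), (9, 2), (9, 5)]
Unfold 2 (reflect across h@10): 8 holes -> [(8, 0), (8, 7), (9, 2), (9, 5), (10, 2), (10, 5), (11, 0), (11, 7)]
Unfold 3 (reflect across h@12): 16 holes -> [(8, 0), (8, 7), (9, 2), (9, 5), (10, 2), (10, 5), (11, 0), (11, 7), (12, 0), (12, 7), (13, 2), (13, 5), (14, 2), (14, 5), (15, 0), (15, 7)]
Unfold 4 (reflect across v@8): 32 holes -> [(8, 0), (8, 7), (8, 8), (8, 15), (9, 2), (9, 5), (9, 10), (9, 13), (10, 2), (10, 5), (10, 10), (10, 13), (11, 0), (11, 7), (11, 8), (11, 15), (12, 0), (12, 7), (12, 8), (12, 15), (13, 2), (13, 5), (13, 10), (13, 13), (14, 2), (14, 5), (14, 10), (14, 13), (15, 0), (15, 7), (15, 8), (15, 15)]
Unfold 5 (reflect across h@8): 64 holes -> [(0, 0), (0, 7), (0, 8), (0, 15), (1, 2), (1, 5), (1, 10), (1, 13), (2, 2), (2, 5), (2, 10), (2, 13), (3, 0), (3, 7), (3, 8), (3, 15), (4, 0), (4, 7), (4, 8), (4, 15), (5, 2), (5, 5), (5, 10), (5, 13), (6, 2), (6, 5), (6, 10), (6, 13), (7, 0), (7, 7), (7, 8), (7, 15), (8, 0), (8, 7), (8, 8), (8, 15), (9, 2), (9, 5), (9, 10), (9, 13), (10, 2), (10, 5), (10, 10), (10, 13), (11, 0), (11, 7), (11, 8), (11, 15), (12, 0), (12, 7), (12, 8), (12, 15), (13, 2), (13, 5), (13, 10), (13, 13), (14, 2), (14, 5), (14, 10), (14, 13), (15, 0), (15, 7), (15, 8), (15, 15)]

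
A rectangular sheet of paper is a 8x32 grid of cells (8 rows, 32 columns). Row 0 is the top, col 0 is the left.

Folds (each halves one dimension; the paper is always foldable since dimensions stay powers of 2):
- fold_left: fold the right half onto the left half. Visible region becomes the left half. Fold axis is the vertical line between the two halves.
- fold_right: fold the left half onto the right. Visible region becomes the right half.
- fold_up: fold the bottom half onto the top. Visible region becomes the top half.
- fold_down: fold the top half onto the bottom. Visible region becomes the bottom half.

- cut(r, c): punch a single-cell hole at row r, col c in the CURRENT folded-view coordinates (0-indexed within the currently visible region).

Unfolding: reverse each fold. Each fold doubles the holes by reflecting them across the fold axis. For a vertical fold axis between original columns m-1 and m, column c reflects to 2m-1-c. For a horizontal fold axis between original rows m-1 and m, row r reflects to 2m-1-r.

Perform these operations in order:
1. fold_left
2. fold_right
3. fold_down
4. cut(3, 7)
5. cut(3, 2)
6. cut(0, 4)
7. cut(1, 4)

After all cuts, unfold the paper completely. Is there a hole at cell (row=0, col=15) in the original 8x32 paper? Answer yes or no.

Op 1 fold_left: fold axis v@16; visible region now rows[0,8) x cols[0,16) = 8x16
Op 2 fold_right: fold axis v@8; visible region now rows[0,8) x cols[8,16) = 8x8
Op 3 fold_down: fold axis h@4; visible region now rows[4,8) x cols[8,16) = 4x8
Op 4 cut(3, 7): punch at orig (7,15); cuts so far [(7, 15)]; region rows[4,8) x cols[8,16) = 4x8
Op 5 cut(3, 2): punch at orig (7,10); cuts so far [(7, 10), (7, 15)]; region rows[4,8) x cols[8,16) = 4x8
Op 6 cut(0, 4): punch at orig (4,12); cuts so far [(4, 12), (7, 10), (7, 15)]; region rows[4,8) x cols[8,16) = 4x8
Op 7 cut(1, 4): punch at orig (5,12); cuts so far [(4, 12), (5, 12), (7, 10), (7, 15)]; region rows[4,8) x cols[8,16) = 4x8
Unfold 1 (reflect across h@4): 8 holes -> [(0, 10), (0, 15), (2, 12), (3, 12), (4, 12), (5, 12), (7, 10), (7, 15)]
Unfold 2 (reflect across v@8): 16 holes -> [(0, 0), (0, 5), (0, 10), (0, 15), (2, 3), (2, 12), (3, 3), (3, 12), (4, 3), (4, 12), (5, 3), (5, 12), (7, 0), (7, 5), (7, 10), (7, 15)]
Unfold 3 (reflect across v@16): 32 holes -> [(0, 0), (0, 5), (0, 10), (0, 15), (0, 16), (0, 21), (0, 26), (0, 31), (2, 3), (2, 12), (2, 19), (2, 28), (3, 3), (3, 12), (3, 19), (3, 28), (4, 3), (4, 12), (4, 19), (4, 28), (5, 3), (5, 12), (5, 19), (5, 28), (7, 0), (7, 5), (7, 10), (7, 15), (7, 16), (7, 21), (7, 26), (7, 31)]
Holes: [(0, 0), (0, 5), (0, 10), (0, 15), (0, 16), (0, 21), (0, 26), (0, 31), (2, 3), (2, 12), (2, 19), (2, 28), (3, 3), (3, 12), (3, 19), (3, 28), (4, 3), (4, 12), (4, 19), (4, 28), (5, 3), (5, 12), (5, 19), (5, 28), (7, 0), (7, 5), (7, 10), (7, 15), (7, 16), (7, 21), (7, 26), (7, 31)]

Answer: yes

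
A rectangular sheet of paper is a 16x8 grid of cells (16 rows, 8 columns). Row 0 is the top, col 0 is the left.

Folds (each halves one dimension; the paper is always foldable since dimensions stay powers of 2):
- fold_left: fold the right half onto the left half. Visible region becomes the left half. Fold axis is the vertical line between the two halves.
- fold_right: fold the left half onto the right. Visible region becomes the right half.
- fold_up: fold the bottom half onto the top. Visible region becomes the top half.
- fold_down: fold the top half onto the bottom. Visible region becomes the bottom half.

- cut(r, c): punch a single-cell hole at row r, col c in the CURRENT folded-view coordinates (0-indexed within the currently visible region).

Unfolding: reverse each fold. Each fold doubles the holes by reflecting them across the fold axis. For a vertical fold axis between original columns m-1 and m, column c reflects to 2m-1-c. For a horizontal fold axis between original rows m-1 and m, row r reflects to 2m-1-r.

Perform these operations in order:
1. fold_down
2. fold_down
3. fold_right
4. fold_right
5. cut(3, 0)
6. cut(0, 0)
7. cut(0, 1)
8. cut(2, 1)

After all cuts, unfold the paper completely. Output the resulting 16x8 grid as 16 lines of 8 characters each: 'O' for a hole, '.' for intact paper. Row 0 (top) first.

Op 1 fold_down: fold axis h@8; visible region now rows[8,16) x cols[0,8) = 8x8
Op 2 fold_down: fold axis h@12; visible region now rows[12,16) x cols[0,8) = 4x8
Op 3 fold_right: fold axis v@4; visible region now rows[12,16) x cols[4,8) = 4x4
Op 4 fold_right: fold axis v@6; visible region now rows[12,16) x cols[6,8) = 4x2
Op 5 cut(3, 0): punch at orig (15,6); cuts so far [(15, 6)]; region rows[12,16) x cols[6,8) = 4x2
Op 6 cut(0, 0): punch at orig (12,6); cuts so far [(12, 6), (15, 6)]; region rows[12,16) x cols[6,8) = 4x2
Op 7 cut(0, 1): punch at orig (12,7); cuts so far [(12, 6), (12, 7), (15, 6)]; region rows[12,16) x cols[6,8) = 4x2
Op 8 cut(2, 1): punch at orig (14,7); cuts so far [(12, 6), (12, 7), (14, 7), (15, 6)]; region rows[12,16) x cols[6,8) = 4x2
Unfold 1 (reflect across v@6): 8 holes -> [(12, 4), (12, 5), (12, 6), (12, 7), (14, 4), (14, 7), (15, 5), (15, 6)]
Unfold 2 (reflect across v@4): 16 holes -> [(12, 0), (12, 1), (12, 2), (12, 3), (12, 4), (12, 5), (12, 6), (12, 7), (14, 0), (14, 3), (14, 4), (14, 7), (15, 1), (15, 2), (15, 5), (15, 6)]
Unfold 3 (reflect across h@12): 32 holes -> [(8, 1), (8, 2), (8, 5), (8, 6), (9, 0), (9, 3), (9, 4), (9, 7), (11, 0), (11, 1), (11, 2), (11, 3), (11, 4), (11, 5), (11, 6), (11, 7), (12, 0), (12, 1), (12, 2), (12, 3), (12, 4), (12, 5), (12, 6), (12, 7), (14, 0), (14, 3), (14, 4), (14, 7), (15, 1), (15, 2), (15, 5), (15, 6)]
Unfold 4 (reflect across h@8): 64 holes -> [(0, 1), (0, 2), (0, 5), (0, 6), (1, 0), (1, 3), (1, 4), (1, 7), (3, 0), (3, 1), (3, 2), (3, 3), (3, 4), (3, 5), (3, 6), (3, 7), (4, 0), (4, 1), (4, 2), (4, 3), (4, 4), (4, 5), (4, 6), (4, 7), (6, 0), (6, 3), (6, 4), (6, 7), (7, 1), (7, 2), (7, 5), (7, 6), (8, 1), (8, 2), (8, 5), (8, 6), (9, 0), (9, 3), (9, 4), (9, 7), (11, 0), (11, 1), (11, 2), (11, 3), (11, 4), (11, 5), (11, 6), (11, 7), (12, 0), (12, 1), (12, 2), (12, 3), (12, 4), (12, 5), (12, 6), (12, 7), (14, 0), (14, 3), (14, 4), (14, 7), (15, 1), (15, 2), (15, 5), (15, 6)]

Answer: .OO..OO.
O..OO..O
........
OOOOOOOO
OOOOOOOO
........
O..OO..O
.OO..OO.
.OO..OO.
O..OO..O
........
OOOOOOOO
OOOOOOOO
........
O..OO..O
.OO..OO.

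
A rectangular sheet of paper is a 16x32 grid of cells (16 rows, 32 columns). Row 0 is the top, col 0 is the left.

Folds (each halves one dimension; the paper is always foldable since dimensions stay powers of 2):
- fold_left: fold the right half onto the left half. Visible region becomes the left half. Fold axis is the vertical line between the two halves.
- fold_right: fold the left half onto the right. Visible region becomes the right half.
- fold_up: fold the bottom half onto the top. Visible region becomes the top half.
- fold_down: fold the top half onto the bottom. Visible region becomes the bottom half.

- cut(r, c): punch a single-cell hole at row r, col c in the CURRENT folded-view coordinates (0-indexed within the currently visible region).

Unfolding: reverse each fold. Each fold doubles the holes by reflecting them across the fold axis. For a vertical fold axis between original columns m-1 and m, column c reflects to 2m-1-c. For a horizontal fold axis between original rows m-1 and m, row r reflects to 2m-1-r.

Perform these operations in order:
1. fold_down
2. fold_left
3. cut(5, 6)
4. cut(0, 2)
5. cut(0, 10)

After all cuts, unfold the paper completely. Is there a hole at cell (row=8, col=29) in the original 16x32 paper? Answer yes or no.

Op 1 fold_down: fold axis h@8; visible region now rows[8,16) x cols[0,32) = 8x32
Op 2 fold_left: fold axis v@16; visible region now rows[8,16) x cols[0,16) = 8x16
Op 3 cut(5, 6): punch at orig (13,6); cuts so far [(13, 6)]; region rows[8,16) x cols[0,16) = 8x16
Op 4 cut(0, 2): punch at orig (8,2); cuts so far [(8, 2), (13, 6)]; region rows[8,16) x cols[0,16) = 8x16
Op 5 cut(0, 10): punch at orig (8,10); cuts so far [(8, 2), (8, 10), (13, 6)]; region rows[8,16) x cols[0,16) = 8x16
Unfold 1 (reflect across v@16): 6 holes -> [(8, 2), (8, 10), (8, 21), (8, 29), (13, 6), (13, 25)]
Unfold 2 (reflect across h@8): 12 holes -> [(2, 6), (2, 25), (7, 2), (7, 10), (7, 21), (7, 29), (8, 2), (8, 10), (8, 21), (8, 29), (13, 6), (13, 25)]
Holes: [(2, 6), (2, 25), (7, 2), (7, 10), (7, 21), (7, 29), (8, 2), (8, 10), (8, 21), (8, 29), (13, 6), (13, 25)]

Answer: yes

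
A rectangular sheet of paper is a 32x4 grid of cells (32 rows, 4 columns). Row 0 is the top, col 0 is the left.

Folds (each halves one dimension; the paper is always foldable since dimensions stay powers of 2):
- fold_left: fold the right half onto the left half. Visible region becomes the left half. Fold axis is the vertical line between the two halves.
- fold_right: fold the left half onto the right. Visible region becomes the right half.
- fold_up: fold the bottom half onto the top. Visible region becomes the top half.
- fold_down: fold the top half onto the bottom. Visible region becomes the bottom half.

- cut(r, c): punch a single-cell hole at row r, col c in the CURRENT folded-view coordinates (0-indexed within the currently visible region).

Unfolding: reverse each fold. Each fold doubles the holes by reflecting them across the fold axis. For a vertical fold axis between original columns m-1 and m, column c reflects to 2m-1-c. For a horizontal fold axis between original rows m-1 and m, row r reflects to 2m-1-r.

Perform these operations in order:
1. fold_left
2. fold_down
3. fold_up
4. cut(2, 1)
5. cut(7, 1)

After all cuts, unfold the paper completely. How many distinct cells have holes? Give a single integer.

Answer: 16

Derivation:
Op 1 fold_left: fold axis v@2; visible region now rows[0,32) x cols[0,2) = 32x2
Op 2 fold_down: fold axis h@16; visible region now rows[16,32) x cols[0,2) = 16x2
Op 3 fold_up: fold axis h@24; visible region now rows[16,24) x cols[0,2) = 8x2
Op 4 cut(2, 1): punch at orig (18,1); cuts so far [(18, 1)]; region rows[16,24) x cols[0,2) = 8x2
Op 5 cut(7, 1): punch at orig (23,1); cuts so far [(18, 1), (23, 1)]; region rows[16,24) x cols[0,2) = 8x2
Unfold 1 (reflect across h@24): 4 holes -> [(18, 1), (23, 1), (24, 1), (29, 1)]
Unfold 2 (reflect across h@16): 8 holes -> [(2, 1), (7, 1), (8, 1), (13, 1), (18, 1), (23, 1), (24, 1), (29, 1)]
Unfold 3 (reflect across v@2): 16 holes -> [(2, 1), (2, 2), (7, 1), (7, 2), (8, 1), (8, 2), (13, 1), (13, 2), (18, 1), (18, 2), (23, 1), (23, 2), (24, 1), (24, 2), (29, 1), (29, 2)]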